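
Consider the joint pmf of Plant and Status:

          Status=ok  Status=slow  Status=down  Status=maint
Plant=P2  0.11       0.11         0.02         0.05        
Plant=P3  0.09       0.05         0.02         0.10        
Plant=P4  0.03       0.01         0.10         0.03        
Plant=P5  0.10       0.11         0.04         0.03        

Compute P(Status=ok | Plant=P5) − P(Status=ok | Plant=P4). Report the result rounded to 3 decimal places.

P(Plant=P5) = 0.10 + 0.11 + 0.04 + 0.03 = 0.28; P(Status=ok | Plant=P5) = 0.10/0.28 = 0.3571.
P(Plant=P4) = 0.03 + 0.01 + 0.10 + 0.03 = 0.17; P(Status=ok | Plant=P4) = 0.03/0.17 = 0.1765.
Difference = 0.181.

0.181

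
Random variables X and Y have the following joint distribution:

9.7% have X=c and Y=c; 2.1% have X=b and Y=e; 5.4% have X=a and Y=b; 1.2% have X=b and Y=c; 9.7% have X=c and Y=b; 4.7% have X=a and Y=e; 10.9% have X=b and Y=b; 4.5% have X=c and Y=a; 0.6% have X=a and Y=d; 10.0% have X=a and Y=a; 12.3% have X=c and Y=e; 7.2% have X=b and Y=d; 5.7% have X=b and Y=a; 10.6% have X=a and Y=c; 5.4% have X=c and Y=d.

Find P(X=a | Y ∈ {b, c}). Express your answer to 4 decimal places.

0.3368

P(Y=b) = 0.054 + 0.109 + 0.097 = 0.260.
P(Y=c) = 0.106 + 0.012 + 0.097 = 0.215.
P(Y ∈ {b, c}) = 0.260 + 0.215 = 0.475; P(X=a, Y ∈ {b, c}) = 0.054 + 0.106 = 0.160.
P(X=a | Y ∈ {b, c}) = 0.160/0.475 = 0.3368.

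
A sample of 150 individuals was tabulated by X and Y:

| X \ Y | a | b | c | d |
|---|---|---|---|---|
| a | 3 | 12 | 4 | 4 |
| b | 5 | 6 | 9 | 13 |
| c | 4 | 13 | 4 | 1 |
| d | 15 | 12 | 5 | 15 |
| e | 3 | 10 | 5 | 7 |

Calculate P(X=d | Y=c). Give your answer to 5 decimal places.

Total with Y=c: 4 + 9 + 4 + 5 + 5 = 27.
P(X=d | Y=c) = 5/27 = 0.18519.

0.18519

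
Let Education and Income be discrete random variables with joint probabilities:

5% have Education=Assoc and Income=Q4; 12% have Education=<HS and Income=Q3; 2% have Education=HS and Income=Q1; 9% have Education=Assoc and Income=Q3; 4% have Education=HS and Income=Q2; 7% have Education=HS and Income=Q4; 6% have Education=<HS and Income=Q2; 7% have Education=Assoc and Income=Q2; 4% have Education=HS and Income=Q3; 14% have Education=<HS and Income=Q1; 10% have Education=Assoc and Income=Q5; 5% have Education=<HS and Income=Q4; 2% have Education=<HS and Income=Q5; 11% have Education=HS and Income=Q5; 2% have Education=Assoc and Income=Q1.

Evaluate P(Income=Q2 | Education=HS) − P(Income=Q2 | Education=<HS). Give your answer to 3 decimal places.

P(Education=HS) = 0.02 + 0.04 + 0.04 + 0.07 + 0.11 = 0.28; P(Income=Q2 | Education=HS) = 0.04/0.28 = 0.1429.
P(Education=<HS) = 0.14 + 0.06 + 0.12 + 0.05 + 0.02 = 0.39; P(Income=Q2 | Education=<HS) = 0.06/0.39 = 0.1538.
Difference = -0.011.

-0.011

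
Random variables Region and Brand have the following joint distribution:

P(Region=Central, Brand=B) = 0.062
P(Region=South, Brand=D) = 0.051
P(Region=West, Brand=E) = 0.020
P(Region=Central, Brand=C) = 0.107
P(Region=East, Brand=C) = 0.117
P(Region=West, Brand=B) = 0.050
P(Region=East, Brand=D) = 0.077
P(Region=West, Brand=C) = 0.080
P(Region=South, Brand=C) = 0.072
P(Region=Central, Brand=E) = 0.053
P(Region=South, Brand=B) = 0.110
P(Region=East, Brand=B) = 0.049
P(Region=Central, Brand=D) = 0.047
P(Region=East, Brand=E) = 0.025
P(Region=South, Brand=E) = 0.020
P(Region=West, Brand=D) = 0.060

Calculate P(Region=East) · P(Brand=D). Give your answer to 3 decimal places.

P(Region=East) = 0.049 + 0.117 + 0.077 + 0.025 = 0.268.
P(Brand=D) = 0.051 + 0.077 + 0.060 + 0.047 = 0.235.
Product: 0.268 × 0.235 = 0.063.

0.063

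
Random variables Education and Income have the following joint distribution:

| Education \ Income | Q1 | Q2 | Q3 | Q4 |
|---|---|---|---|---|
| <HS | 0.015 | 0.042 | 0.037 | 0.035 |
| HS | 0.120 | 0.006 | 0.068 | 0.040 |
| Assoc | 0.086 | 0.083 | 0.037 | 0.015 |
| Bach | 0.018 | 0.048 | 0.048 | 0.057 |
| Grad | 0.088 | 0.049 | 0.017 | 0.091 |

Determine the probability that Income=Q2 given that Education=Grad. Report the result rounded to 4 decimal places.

0.2000

P(Education=Grad) = 0.088 + 0.049 + 0.017 + 0.091 = 0.245.
P(Income=Q2 | Education=Grad) = 0.049/0.245 = 0.2000.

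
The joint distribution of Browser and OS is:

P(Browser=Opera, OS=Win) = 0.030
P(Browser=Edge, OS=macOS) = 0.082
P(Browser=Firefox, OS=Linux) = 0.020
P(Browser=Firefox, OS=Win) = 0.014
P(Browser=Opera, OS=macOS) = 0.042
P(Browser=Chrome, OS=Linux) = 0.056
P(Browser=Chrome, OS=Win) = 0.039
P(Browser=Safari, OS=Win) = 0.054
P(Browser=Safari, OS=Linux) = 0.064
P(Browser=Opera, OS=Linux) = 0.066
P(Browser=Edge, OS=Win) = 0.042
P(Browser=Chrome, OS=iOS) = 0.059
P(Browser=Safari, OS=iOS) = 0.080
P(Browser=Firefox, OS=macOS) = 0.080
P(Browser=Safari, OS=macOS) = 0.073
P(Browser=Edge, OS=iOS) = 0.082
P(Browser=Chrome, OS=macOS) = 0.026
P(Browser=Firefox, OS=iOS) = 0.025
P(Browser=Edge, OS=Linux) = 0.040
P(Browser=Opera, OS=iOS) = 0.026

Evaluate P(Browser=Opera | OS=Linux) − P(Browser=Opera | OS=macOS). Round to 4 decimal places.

0.1297

P(OS=Linux) = 0.056 + 0.020 + 0.064 + 0.040 + 0.066 = 0.246; P(Browser=Opera | OS=Linux) = 0.066/0.246 = 0.26829.
P(OS=macOS) = 0.026 + 0.080 + 0.073 + 0.082 + 0.042 = 0.303; P(Browser=Opera | OS=macOS) = 0.042/0.303 = 0.13861.
Difference = 0.1297.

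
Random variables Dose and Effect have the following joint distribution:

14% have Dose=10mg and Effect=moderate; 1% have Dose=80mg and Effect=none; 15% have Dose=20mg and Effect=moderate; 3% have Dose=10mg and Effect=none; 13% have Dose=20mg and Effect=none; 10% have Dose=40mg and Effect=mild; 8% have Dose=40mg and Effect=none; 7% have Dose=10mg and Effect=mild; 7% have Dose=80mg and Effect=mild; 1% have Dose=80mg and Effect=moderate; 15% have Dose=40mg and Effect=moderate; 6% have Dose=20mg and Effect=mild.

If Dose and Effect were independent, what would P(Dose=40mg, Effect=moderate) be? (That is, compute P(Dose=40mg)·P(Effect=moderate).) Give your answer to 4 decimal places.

P(Dose=40mg) = 0.08 + 0.10 + 0.15 = 0.33.
P(Effect=moderate) = 0.14 + 0.15 + 0.15 + 0.01 = 0.45.
Product: 0.33 × 0.45 = 0.1485.

0.1485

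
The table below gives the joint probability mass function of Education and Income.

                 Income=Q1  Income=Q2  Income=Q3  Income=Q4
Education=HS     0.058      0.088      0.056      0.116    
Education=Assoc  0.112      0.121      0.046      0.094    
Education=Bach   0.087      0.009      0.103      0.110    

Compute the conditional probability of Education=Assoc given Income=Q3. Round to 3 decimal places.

P(Income=Q3) = 0.056 + 0.046 + 0.103 = 0.205.
P(Education=Assoc | Income=Q3) = 0.046/0.205 = 0.224.

0.224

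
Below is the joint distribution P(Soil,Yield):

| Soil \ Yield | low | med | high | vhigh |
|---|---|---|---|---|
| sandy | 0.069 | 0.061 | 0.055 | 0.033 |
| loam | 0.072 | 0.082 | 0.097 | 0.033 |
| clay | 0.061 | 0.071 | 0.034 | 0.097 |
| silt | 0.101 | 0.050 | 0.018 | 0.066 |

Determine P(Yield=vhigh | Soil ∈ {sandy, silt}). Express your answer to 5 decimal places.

0.21854

P(Soil=sandy) = 0.069 + 0.061 + 0.055 + 0.033 = 0.218.
P(Soil=silt) = 0.101 + 0.050 + 0.018 + 0.066 = 0.235.
P(Soil ∈ {sandy, silt}) = 0.218 + 0.235 = 0.453; P(Yield=vhigh, Soil ∈ {sandy, silt}) = 0.033 + 0.066 = 0.099.
P(Yield=vhigh | Soil ∈ {sandy, silt}) = 0.099/0.453 = 0.21854.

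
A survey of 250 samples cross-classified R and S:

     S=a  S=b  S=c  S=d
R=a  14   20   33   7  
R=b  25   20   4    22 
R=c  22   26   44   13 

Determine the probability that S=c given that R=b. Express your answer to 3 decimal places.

0.056

Total with R=b: 25 + 20 + 4 + 22 = 71.
P(S=c | R=b) = 4/71 = 0.056.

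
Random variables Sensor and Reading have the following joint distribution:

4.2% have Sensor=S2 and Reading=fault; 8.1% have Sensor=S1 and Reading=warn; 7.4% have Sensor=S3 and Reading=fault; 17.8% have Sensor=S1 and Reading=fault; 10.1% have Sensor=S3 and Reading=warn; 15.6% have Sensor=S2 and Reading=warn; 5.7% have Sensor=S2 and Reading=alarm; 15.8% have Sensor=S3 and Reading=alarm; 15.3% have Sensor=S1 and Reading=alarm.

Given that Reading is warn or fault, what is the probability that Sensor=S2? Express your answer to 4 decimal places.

P(Reading=warn) = 0.081 + 0.156 + 0.101 = 0.338.
P(Reading=fault) = 0.178 + 0.042 + 0.074 = 0.294.
P(Reading ∈ {warn, fault}) = 0.338 + 0.294 = 0.632; P(Sensor=S2, Reading ∈ {warn, fault}) = 0.156 + 0.042 = 0.198.
P(Sensor=S2 | Reading ∈ {warn, fault}) = 0.198/0.632 = 0.3133.

0.3133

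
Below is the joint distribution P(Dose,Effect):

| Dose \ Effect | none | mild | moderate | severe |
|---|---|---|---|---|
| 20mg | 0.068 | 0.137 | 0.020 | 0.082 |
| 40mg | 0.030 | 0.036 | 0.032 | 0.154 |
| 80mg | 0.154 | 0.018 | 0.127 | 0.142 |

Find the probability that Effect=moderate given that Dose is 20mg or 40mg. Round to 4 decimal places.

0.0930

P(Dose=20mg) = 0.068 + 0.137 + 0.020 + 0.082 = 0.307.
P(Dose=40mg) = 0.030 + 0.036 + 0.032 + 0.154 = 0.252.
P(Dose ∈ {20mg, 40mg}) = 0.307 + 0.252 = 0.559; P(Effect=moderate, Dose ∈ {20mg, 40mg}) = 0.020 + 0.032 = 0.052.
P(Effect=moderate | Dose ∈ {20mg, 40mg}) = 0.052/0.559 = 0.0930.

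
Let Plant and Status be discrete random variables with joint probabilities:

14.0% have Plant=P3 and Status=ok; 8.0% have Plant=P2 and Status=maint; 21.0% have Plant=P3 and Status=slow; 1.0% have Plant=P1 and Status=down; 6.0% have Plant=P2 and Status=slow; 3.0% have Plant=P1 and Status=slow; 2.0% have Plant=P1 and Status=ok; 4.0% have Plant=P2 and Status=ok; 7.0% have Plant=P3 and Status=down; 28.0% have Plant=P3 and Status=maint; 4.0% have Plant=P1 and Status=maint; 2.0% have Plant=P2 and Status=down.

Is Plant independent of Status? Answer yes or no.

Every cell satisfies P(Plant,Status) = P(Plant)·P(Status). For instance P(Plant=P2) = 0.200, P(Status=down) = 0.100, and 0.200×0.100 = 0.020 matches the joint entry. So Plant and Status are independent.

yes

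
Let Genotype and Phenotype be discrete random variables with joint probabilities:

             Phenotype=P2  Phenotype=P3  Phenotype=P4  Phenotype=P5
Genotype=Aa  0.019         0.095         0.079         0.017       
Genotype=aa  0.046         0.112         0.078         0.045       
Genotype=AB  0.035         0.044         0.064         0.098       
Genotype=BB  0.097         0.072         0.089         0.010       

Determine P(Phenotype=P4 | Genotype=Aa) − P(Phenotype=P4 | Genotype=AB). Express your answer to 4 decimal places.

P(Genotype=Aa) = 0.019 + 0.095 + 0.079 + 0.017 = 0.210; P(Phenotype=P4 | Genotype=Aa) = 0.079/0.210 = 0.37619.
P(Genotype=AB) = 0.035 + 0.044 + 0.064 + 0.098 = 0.241; P(Phenotype=P4 | Genotype=AB) = 0.064/0.241 = 0.26556.
Difference = 0.1106.

0.1106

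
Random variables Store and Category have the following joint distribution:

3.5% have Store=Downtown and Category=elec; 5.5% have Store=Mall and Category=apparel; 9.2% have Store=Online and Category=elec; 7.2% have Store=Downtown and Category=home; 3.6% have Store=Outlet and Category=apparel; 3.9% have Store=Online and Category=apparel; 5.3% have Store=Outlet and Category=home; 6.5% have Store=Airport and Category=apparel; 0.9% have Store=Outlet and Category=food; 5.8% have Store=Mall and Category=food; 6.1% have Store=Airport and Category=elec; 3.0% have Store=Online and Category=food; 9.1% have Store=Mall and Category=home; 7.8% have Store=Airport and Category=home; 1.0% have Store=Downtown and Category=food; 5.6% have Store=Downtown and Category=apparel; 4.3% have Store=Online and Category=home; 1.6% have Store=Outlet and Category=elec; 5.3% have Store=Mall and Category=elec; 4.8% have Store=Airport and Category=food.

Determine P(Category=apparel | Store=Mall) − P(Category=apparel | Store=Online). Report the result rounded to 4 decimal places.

0.0228

P(Store=Mall) = 0.058 + 0.055 + 0.053 + 0.091 = 0.257; P(Category=apparel | Store=Mall) = 0.055/0.257 = 0.21401.
P(Store=Online) = 0.030 + 0.039 + 0.092 + 0.043 = 0.204; P(Category=apparel | Store=Online) = 0.039/0.204 = 0.19118.
Difference = 0.0228.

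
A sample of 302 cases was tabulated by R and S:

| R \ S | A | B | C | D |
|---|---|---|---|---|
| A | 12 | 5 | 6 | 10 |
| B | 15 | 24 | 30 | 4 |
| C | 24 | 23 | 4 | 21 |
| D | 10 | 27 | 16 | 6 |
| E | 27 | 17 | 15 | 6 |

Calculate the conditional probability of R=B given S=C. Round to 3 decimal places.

Total with S=C: 6 + 30 + 4 + 16 + 15 = 71.
P(R=B | S=C) = 30/71 = 0.423.

0.423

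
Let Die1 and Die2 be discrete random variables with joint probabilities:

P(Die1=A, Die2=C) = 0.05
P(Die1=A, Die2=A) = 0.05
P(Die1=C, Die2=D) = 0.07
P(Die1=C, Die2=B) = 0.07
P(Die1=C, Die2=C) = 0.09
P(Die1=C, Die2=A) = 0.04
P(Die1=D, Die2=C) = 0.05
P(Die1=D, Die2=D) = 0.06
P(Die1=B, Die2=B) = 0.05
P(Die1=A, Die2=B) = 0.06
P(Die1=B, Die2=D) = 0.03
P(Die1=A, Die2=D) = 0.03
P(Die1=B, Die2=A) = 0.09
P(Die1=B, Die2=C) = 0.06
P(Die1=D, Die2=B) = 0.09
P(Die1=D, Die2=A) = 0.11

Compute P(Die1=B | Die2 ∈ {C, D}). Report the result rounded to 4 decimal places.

0.2045

P(Die2=C) = 0.05 + 0.06 + 0.09 + 0.05 = 0.25.
P(Die2=D) = 0.03 + 0.03 + 0.07 + 0.06 = 0.19.
P(Die2 ∈ {C, D}) = 0.25 + 0.19 = 0.44; P(Die1=B, Die2 ∈ {C, D}) = 0.06 + 0.03 = 0.09.
P(Die1=B | Die2 ∈ {C, D}) = 0.09/0.44 = 0.2045.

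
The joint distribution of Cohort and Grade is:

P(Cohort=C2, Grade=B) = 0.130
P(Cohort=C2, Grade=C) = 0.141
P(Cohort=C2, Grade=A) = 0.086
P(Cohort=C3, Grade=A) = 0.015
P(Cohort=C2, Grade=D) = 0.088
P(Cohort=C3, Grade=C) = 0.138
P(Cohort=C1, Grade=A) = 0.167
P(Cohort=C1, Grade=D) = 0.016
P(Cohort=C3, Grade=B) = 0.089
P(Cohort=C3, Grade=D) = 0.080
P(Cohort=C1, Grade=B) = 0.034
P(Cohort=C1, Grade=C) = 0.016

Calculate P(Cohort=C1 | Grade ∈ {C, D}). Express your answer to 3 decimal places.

0.067

P(Grade=C) = 0.016 + 0.141 + 0.138 = 0.295.
P(Grade=D) = 0.016 + 0.088 + 0.080 = 0.184.
P(Grade ∈ {C, D}) = 0.295 + 0.184 = 0.479; P(Cohort=C1, Grade ∈ {C, D}) = 0.016 + 0.016 = 0.032.
P(Cohort=C1 | Grade ∈ {C, D}) = 0.032/0.479 = 0.067.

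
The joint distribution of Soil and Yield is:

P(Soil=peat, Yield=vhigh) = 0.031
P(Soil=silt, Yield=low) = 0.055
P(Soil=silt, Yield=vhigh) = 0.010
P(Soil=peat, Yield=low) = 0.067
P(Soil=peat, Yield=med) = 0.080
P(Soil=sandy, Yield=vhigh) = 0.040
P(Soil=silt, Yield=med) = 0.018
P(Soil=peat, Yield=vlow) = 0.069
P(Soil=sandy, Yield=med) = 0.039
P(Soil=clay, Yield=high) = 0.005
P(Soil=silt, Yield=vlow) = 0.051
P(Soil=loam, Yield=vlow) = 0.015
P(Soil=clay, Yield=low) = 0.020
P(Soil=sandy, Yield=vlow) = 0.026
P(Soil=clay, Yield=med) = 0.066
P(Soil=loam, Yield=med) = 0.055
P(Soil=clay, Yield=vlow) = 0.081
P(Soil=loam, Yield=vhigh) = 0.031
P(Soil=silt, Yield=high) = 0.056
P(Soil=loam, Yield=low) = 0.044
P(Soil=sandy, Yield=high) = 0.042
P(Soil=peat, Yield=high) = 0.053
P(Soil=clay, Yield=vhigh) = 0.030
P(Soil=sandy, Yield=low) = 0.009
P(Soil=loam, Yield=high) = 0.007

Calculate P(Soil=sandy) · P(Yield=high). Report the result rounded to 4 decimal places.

P(Soil=sandy) = 0.026 + 0.009 + 0.039 + 0.042 + 0.040 = 0.156.
P(Yield=high) = 0.042 + 0.007 + 0.005 + 0.056 + 0.053 = 0.163.
Product: 0.156 × 0.163 = 0.0254.

0.0254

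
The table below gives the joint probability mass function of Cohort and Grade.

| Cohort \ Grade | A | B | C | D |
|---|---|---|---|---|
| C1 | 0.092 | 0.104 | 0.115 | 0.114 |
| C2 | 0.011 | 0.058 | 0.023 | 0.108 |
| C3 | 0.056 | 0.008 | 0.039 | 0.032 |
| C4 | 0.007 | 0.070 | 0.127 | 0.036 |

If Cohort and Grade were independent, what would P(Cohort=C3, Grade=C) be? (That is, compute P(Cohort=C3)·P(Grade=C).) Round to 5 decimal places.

P(Cohort=C3) = 0.056 + 0.008 + 0.039 + 0.032 = 0.135.
P(Grade=C) = 0.115 + 0.023 + 0.039 + 0.127 = 0.304.
Product: 0.135 × 0.304 = 0.04104.

0.04104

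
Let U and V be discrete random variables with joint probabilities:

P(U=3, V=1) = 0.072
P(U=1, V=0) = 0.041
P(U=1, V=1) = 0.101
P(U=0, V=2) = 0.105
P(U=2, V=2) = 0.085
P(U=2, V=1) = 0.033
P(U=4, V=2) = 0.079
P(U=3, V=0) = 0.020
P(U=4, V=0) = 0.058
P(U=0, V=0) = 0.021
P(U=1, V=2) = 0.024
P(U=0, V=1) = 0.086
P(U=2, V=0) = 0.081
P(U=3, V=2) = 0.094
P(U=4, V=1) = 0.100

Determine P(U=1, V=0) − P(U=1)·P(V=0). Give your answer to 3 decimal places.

0.004

P(U=1) = 0.041 + 0.101 + 0.024 = 0.166.
P(V=0) = 0.021 + 0.041 + 0.081 + 0.020 + 0.058 = 0.221.
P(U=1, V=0) − P(U=1)P(V=0) = 0.041 − 0.166×0.221 = 0.004.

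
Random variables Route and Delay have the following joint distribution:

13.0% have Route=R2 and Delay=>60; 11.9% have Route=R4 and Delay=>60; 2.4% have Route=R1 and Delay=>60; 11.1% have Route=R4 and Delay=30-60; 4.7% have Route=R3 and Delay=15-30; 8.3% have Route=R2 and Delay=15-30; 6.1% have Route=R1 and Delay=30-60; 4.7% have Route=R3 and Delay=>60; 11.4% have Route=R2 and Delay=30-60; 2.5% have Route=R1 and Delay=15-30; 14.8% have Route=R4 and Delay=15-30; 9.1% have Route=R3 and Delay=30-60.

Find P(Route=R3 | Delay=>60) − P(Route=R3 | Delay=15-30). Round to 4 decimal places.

P(Delay=>60) = 0.024 + 0.130 + 0.047 + 0.119 = 0.320; P(Route=R3 | Delay=>60) = 0.047/0.320 = 0.14688.
P(Delay=15-30) = 0.025 + 0.083 + 0.047 + 0.148 = 0.303; P(Route=R3 | Delay=15-30) = 0.047/0.303 = 0.15512.
Difference = -0.0082.

-0.0082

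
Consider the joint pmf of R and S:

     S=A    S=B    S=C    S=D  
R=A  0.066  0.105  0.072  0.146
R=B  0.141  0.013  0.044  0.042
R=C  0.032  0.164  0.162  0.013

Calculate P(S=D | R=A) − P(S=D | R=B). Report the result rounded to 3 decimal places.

P(R=A) = 0.066 + 0.105 + 0.072 + 0.146 = 0.389; P(S=D | R=A) = 0.146/0.389 = 0.3753.
P(R=B) = 0.141 + 0.013 + 0.044 + 0.042 = 0.240; P(S=D | R=B) = 0.042/0.240 = 0.1750.
Difference = 0.200.

0.200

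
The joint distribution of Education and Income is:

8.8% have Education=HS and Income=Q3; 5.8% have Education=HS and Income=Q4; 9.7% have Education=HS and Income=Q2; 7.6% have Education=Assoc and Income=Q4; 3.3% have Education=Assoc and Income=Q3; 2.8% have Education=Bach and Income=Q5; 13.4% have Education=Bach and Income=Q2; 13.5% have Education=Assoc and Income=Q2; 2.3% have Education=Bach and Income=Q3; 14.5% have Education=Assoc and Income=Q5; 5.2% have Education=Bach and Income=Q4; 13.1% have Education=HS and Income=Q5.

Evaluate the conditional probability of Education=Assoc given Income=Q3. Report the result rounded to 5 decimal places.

P(Income=Q3) = 0.088 + 0.033 + 0.023 = 0.144.
P(Education=Assoc | Income=Q3) = 0.033/0.144 = 0.22917.

0.22917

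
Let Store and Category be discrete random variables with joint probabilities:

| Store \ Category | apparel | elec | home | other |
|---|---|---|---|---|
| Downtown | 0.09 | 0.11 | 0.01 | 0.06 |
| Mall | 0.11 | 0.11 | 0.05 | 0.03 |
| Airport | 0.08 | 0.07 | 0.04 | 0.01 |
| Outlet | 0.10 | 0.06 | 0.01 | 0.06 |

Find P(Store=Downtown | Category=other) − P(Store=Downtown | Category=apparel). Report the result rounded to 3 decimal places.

P(Category=other) = 0.06 + 0.03 + 0.01 + 0.06 = 0.16; P(Store=Downtown | Category=other) = 0.06/0.16 = 0.3750.
P(Category=apparel) = 0.09 + 0.11 + 0.08 + 0.10 = 0.38; P(Store=Downtown | Category=apparel) = 0.09/0.38 = 0.2368.
Difference = 0.138.

0.138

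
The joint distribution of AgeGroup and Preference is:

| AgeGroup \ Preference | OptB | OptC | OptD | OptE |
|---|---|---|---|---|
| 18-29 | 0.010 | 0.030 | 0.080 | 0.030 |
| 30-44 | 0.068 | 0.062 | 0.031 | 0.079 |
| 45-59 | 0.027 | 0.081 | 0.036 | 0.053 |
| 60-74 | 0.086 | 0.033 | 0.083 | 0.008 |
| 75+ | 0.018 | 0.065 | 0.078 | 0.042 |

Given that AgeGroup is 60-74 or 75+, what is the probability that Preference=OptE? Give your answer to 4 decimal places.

P(AgeGroup=60-74) = 0.086 + 0.033 + 0.083 + 0.008 = 0.210.
P(AgeGroup=75+) = 0.018 + 0.065 + 0.078 + 0.042 = 0.203.
P(AgeGroup ∈ {60-74, 75+}) = 0.210 + 0.203 = 0.413; P(Preference=OptE, AgeGroup ∈ {60-74, 75+}) = 0.008 + 0.042 = 0.050.
P(Preference=OptE | AgeGroup ∈ {60-74, 75+}) = 0.050/0.413 = 0.1211.

0.1211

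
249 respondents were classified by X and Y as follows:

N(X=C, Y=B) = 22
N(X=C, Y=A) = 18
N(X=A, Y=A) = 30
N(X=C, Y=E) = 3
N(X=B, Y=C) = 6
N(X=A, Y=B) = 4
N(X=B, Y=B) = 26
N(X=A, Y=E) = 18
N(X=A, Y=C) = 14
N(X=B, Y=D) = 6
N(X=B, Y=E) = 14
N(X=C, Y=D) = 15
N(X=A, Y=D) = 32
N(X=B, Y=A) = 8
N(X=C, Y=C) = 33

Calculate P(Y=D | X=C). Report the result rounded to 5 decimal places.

0.16484

Total with X=C: 18 + 22 + 33 + 15 + 3 = 91.
P(Y=D | X=C) = 15/91 = 0.16484.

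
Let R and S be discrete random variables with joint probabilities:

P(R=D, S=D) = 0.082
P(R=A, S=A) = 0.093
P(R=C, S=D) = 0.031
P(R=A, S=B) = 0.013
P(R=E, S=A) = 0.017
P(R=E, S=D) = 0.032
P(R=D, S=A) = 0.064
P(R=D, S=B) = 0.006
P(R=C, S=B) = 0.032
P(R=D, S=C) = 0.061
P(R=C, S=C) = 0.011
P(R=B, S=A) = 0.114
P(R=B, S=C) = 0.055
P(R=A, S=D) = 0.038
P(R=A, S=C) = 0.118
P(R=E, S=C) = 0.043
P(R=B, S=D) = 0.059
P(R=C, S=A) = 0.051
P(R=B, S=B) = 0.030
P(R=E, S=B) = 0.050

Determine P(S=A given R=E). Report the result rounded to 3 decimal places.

P(R=E) = 0.017 + 0.050 + 0.043 + 0.032 = 0.142.
P(S=A | R=E) = 0.017/0.142 = 0.120.

0.120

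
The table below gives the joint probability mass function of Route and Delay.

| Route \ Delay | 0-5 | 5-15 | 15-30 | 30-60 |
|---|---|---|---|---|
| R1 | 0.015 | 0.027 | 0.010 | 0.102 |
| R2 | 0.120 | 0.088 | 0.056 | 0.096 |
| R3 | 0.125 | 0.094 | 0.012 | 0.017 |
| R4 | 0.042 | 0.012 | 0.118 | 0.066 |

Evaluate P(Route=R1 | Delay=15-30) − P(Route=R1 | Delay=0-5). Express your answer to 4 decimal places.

P(Delay=15-30) = 0.010 + 0.056 + 0.012 + 0.118 = 0.196; P(Route=R1 | Delay=15-30) = 0.010/0.196 = 0.05102.
P(Delay=0-5) = 0.015 + 0.120 + 0.125 + 0.042 = 0.302; P(Route=R1 | Delay=0-5) = 0.015/0.302 = 0.04967.
Difference = 0.0014.

0.0014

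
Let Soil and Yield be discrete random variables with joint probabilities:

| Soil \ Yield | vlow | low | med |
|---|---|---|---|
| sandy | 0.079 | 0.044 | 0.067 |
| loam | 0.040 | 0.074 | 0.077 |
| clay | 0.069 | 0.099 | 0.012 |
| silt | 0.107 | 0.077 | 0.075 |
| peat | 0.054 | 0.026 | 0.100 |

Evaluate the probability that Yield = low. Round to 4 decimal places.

0.3200

P(Yield=low) = 0.044 + 0.074 + 0.099 + 0.077 + 0.026 = 0.320.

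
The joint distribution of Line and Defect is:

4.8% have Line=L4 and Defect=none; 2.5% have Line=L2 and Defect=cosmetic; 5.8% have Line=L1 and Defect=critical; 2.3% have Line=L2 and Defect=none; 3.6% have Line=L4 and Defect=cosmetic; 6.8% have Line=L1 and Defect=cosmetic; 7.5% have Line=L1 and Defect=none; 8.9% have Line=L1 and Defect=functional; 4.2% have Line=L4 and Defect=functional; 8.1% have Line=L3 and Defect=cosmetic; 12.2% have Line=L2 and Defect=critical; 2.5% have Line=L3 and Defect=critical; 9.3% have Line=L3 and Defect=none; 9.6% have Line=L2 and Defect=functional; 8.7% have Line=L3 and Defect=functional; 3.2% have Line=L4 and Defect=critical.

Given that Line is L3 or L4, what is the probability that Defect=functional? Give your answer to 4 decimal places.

P(Line=L3) = 0.093 + 0.081 + 0.087 + 0.025 = 0.286.
P(Line=L4) = 0.048 + 0.036 + 0.042 + 0.032 = 0.158.
P(Line ∈ {L3, L4}) = 0.286 + 0.158 = 0.444; P(Defect=functional, Line ∈ {L3, L4}) = 0.087 + 0.042 = 0.129.
P(Defect=functional | Line ∈ {L3, L4}) = 0.129/0.444 = 0.2905.

0.2905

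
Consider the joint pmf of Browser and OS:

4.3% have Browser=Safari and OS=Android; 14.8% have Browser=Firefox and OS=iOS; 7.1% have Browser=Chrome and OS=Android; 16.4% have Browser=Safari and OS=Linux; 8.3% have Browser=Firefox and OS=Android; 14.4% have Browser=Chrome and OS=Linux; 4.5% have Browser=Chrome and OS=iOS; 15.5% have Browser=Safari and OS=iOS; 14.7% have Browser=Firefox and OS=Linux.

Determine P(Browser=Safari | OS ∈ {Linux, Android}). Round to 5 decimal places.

P(OS=Linux) = 0.144 + 0.147 + 0.164 = 0.455.
P(OS=Android) = 0.071 + 0.083 + 0.043 = 0.197.
P(OS ∈ {Linux, Android}) = 0.455 + 0.197 = 0.652; P(Browser=Safari, OS ∈ {Linux, Android}) = 0.164 + 0.043 = 0.207.
P(Browser=Safari | OS ∈ {Linux, Android}) = 0.207/0.652 = 0.31748.

0.31748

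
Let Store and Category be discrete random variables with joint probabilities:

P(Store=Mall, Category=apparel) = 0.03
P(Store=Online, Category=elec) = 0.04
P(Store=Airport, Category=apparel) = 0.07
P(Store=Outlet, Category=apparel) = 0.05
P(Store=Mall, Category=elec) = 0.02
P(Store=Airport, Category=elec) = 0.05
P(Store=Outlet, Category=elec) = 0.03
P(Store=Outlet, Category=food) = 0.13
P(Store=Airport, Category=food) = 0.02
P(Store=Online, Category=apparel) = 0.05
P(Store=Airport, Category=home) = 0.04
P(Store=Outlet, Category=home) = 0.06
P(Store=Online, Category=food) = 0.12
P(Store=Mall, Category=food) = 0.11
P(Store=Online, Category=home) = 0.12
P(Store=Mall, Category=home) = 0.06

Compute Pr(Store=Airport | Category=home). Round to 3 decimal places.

0.143

P(Category=home) = 0.06 + 0.04 + 0.06 + 0.12 = 0.28.
P(Store=Airport | Category=home) = 0.04/0.28 = 0.143.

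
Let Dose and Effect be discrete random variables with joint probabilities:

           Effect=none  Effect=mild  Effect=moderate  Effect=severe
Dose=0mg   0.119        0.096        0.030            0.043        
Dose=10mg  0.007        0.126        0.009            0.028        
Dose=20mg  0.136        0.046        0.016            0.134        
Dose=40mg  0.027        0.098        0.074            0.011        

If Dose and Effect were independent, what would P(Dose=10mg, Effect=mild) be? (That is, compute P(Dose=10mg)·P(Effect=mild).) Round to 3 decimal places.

0.062

P(Dose=10mg) = 0.007 + 0.126 + 0.009 + 0.028 = 0.170.
P(Effect=mild) = 0.096 + 0.126 + 0.046 + 0.098 = 0.366.
Product: 0.170 × 0.366 = 0.062.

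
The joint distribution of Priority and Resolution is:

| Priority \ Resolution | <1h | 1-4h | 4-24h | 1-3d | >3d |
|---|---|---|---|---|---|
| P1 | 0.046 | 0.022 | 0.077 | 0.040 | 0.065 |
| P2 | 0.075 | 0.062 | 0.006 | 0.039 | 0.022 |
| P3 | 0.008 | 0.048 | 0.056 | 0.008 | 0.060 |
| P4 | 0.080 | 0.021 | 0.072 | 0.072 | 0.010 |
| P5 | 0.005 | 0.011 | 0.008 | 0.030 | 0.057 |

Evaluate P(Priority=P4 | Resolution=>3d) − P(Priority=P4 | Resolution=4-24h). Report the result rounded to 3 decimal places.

P(Resolution=>3d) = 0.065 + 0.022 + 0.060 + 0.010 + 0.057 = 0.214; P(Priority=P4 | Resolution=>3d) = 0.010/0.214 = 0.0467.
P(Resolution=4-24h) = 0.077 + 0.006 + 0.056 + 0.072 + 0.008 = 0.219; P(Priority=P4 | Resolution=4-24h) = 0.072/0.219 = 0.3288.
Difference = -0.282.

-0.282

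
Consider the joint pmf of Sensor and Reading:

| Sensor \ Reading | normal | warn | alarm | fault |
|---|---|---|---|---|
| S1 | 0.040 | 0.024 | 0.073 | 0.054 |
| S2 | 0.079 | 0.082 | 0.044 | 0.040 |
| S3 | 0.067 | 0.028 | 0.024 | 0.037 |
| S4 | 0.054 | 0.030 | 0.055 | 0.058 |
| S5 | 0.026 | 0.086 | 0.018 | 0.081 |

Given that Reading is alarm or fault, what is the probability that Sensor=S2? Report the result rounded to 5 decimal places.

0.17355

P(Reading=alarm) = 0.073 + 0.044 + 0.024 + 0.055 + 0.018 = 0.214.
P(Reading=fault) = 0.054 + 0.040 + 0.037 + 0.058 + 0.081 = 0.270.
P(Reading ∈ {alarm, fault}) = 0.214 + 0.270 = 0.484; P(Sensor=S2, Reading ∈ {alarm, fault}) = 0.044 + 0.040 = 0.084.
P(Sensor=S2 | Reading ∈ {alarm, fault}) = 0.084/0.484 = 0.17355.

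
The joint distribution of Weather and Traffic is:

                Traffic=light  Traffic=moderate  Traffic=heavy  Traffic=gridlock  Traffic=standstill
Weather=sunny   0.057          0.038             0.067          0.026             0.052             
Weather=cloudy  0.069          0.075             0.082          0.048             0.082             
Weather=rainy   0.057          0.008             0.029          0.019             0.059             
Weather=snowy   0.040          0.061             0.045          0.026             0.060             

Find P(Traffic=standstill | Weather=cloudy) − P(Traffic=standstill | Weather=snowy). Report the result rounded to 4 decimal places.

P(Weather=cloudy) = 0.069 + 0.075 + 0.082 + 0.048 + 0.082 = 0.356; P(Traffic=standstill | Weather=cloudy) = 0.082/0.356 = 0.23034.
P(Weather=snowy) = 0.040 + 0.061 + 0.045 + 0.026 + 0.060 = 0.232; P(Traffic=standstill | Weather=snowy) = 0.060/0.232 = 0.25862.
Difference = -0.0283.

-0.0283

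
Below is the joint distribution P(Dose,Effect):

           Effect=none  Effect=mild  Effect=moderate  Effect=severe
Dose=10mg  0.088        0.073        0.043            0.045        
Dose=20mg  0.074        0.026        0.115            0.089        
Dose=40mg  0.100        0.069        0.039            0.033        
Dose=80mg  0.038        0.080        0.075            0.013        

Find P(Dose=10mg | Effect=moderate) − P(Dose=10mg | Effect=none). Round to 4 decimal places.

P(Effect=moderate) = 0.043 + 0.115 + 0.039 + 0.075 = 0.272; P(Dose=10mg | Effect=moderate) = 0.043/0.272 = 0.15809.
P(Effect=none) = 0.088 + 0.074 + 0.100 + 0.038 = 0.300; P(Dose=10mg | Effect=none) = 0.088/0.300 = 0.29333.
Difference = -0.1352.

-0.1352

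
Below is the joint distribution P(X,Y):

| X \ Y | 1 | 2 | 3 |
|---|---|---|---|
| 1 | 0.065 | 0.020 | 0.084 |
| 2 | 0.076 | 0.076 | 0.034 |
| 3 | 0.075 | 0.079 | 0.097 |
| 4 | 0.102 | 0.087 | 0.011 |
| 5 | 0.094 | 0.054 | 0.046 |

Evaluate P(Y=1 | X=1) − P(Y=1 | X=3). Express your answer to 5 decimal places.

P(X=1) = 0.065 + 0.020 + 0.084 = 0.169; P(Y=1 | X=1) = 0.065/0.169 = 0.384615.
P(X=3) = 0.075 + 0.079 + 0.097 = 0.251; P(Y=1 | X=3) = 0.075/0.251 = 0.298805.
Difference = 0.08581.

0.08581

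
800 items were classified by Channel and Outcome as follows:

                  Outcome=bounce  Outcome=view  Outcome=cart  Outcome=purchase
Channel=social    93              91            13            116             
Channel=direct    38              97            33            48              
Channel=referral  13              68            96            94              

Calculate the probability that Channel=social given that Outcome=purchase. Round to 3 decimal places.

Total with Outcome=purchase: 116 + 48 + 94 = 258.
P(Channel=social | Outcome=purchase) = 116/258 = 0.450.

0.450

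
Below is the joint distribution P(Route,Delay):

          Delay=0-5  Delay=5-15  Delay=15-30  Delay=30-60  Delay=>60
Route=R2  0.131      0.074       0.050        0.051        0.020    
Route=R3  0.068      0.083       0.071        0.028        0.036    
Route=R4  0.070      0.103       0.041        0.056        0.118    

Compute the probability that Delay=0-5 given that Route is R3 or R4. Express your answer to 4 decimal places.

0.2047

P(Route=R3) = 0.068 + 0.083 + 0.071 + 0.028 + 0.036 = 0.286.
P(Route=R4) = 0.070 + 0.103 + 0.041 + 0.056 + 0.118 = 0.388.
P(Route ∈ {R3, R4}) = 0.286 + 0.388 = 0.674; P(Delay=0-5, Route ∈ {R3, R4}) = 0.068 + 0.070 = 0.138.
P(Delay=0-5 | Route ∈ {R3, R4}) = 0.138/0.674 = 0.2047.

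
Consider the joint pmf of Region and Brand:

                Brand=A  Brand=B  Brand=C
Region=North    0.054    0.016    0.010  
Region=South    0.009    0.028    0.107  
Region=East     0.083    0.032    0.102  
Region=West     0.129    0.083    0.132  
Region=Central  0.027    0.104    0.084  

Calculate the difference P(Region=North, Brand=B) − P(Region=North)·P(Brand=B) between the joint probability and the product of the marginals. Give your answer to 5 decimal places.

-0.00504

P(Region=North) = 0.054 + 0.016 + 0.010 = 0.080.
P(Brand=B) = 0.016 + 0.028 + 0.032 + 0.083 + 0.104 = 0.263.
P(Region=North, Brand=B) − P(Region=North)P(Brand=B) = 0.016 − 0.080×0.263 = -0.00504.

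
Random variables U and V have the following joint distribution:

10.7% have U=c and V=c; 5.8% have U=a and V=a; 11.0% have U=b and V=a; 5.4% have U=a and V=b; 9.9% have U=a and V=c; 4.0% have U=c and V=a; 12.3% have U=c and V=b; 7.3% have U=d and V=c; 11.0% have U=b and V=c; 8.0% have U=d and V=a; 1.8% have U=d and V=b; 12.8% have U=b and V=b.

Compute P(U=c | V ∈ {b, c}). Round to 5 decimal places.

P(V=b) = 0.054 + 0.128 + 0.123 + 0.018 = 0.323.
P(V=c) = 0.099 + 0.110 + 0.107 + 0.073 = 0.389.
P(V ∈ {b, c}) = 0.323 + 0.389 = 0.712; P(U=c, V ∈ {b, c}) = 0.123 + 0.107 = 0.230.
P(U=c | V ∈ {b, c}) = 0.230/0.712 = 0.32303.

0.32303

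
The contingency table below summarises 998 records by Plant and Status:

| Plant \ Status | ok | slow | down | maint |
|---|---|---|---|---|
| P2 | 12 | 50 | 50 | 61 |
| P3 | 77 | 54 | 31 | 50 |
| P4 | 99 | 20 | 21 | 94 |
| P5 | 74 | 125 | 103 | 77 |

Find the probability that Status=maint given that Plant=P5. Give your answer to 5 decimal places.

Total with Plant=P5: 74 + 125 + 103 + 77 = 379.
P(Status=maint | Plant=P5) = 77/379 = 0.20317.

0.20317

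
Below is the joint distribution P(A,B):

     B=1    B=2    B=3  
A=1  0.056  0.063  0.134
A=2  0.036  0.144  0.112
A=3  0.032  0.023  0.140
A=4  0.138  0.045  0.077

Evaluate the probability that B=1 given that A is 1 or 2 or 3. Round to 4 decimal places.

P(A=1) = 0.056 + 0.063 + 0.134 = 0.253.
P(A=2) = 0.036 + 0.144 + 0.112 = 0.292.
P(A=3) = 0.032 + 0.023 + 0.140 = 0.195.
P(A ∈ {1, 2, 3}) = 0.253 + 0.292 + 0.195 = 0.740; P(B=1, A ∈ {1, 2, 3}) = 0.056 + 0.036 + 0.032 = 0.124.
P(B=1 | A ∈ {1, 2, 3}) = 0.124/0.740 = 0.1676.

0.1676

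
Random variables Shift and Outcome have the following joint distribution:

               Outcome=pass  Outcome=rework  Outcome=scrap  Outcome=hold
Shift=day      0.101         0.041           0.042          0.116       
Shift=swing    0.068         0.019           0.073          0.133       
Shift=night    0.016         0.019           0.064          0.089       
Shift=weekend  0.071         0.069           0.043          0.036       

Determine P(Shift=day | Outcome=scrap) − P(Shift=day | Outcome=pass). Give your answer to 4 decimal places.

P(Outcome=scrap) = 0.042 + 0.073 + 0.064 + 0.043 = 0.222; P(Shift=day | Outcome=scrap) = 0.042/0.222 = 0.18919.
P(Outcome=pass) = 0.101 + 0.068 + 0.016 + 0.071 = 0.256; P(Shift=day | Outcome=pass) = 0.101/0.256 = 0.39453.
Difference = -0.2053.

-0.2053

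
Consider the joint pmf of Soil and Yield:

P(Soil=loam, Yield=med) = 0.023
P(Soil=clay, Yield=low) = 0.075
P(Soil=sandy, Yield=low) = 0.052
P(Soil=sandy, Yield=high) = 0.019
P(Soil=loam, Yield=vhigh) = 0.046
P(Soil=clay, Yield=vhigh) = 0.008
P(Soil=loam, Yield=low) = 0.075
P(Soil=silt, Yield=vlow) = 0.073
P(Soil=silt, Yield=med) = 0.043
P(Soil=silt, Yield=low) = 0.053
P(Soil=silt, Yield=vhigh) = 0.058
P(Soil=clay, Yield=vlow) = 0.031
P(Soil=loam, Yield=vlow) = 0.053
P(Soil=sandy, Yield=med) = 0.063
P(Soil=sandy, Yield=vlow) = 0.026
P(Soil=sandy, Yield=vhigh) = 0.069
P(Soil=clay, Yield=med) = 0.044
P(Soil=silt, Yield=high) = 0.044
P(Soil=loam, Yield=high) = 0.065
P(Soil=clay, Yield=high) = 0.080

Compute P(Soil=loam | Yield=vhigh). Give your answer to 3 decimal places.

P(Yield=vhigh) = 0.069 + 0.046 + 0.008 + 0.058 = 0.181.
P(Soil=loam | Yield=vhigh) = 0.046/0.181 = 0.254.

0.254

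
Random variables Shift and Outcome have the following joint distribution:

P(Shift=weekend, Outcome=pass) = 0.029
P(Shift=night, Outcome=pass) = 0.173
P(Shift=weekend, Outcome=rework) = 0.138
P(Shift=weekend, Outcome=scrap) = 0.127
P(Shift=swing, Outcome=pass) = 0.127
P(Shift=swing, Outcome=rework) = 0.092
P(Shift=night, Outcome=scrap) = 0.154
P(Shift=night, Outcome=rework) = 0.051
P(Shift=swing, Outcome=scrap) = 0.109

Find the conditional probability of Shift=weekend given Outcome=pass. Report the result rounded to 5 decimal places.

0.08815

P(Outcome=pass) = 0.127 + 0.173 + 0.029 = 0.329.
P(Shift=weekend | Outcome=pass) = 0.029/0.329 = 0.08815.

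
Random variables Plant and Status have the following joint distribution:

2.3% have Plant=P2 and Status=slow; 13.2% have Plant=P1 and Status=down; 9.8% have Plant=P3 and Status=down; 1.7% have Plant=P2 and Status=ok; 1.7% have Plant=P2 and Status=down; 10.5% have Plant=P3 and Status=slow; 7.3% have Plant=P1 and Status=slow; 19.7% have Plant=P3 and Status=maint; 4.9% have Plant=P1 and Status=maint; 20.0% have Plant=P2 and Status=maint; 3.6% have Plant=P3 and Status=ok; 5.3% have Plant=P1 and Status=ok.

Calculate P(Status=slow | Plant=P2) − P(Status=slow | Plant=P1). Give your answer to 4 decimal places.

-0.1483

P(Plant=P2) = 0.017 + 0.023 + 0.017 + 0.200 = 0.257; P(Status=slow | Plant=P2) = 0.023/0.257 = 0.08949.
P(Plant=P1) = 0.053 + 0.073 + 0.132 + 0.049 = 0.307; P(Status=slow | Plant=P1) = 0.073/0.307 = 0.23779.
Difference = -0.1483.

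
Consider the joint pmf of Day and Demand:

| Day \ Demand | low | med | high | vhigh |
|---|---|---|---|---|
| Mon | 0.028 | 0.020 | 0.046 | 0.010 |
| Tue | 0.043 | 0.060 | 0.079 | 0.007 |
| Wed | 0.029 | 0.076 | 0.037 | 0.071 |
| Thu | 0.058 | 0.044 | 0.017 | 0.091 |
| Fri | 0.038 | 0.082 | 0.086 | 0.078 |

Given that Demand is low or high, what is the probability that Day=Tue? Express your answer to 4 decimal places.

P(Demand=low) = 0.028 + 0.043 + 0.029 + 0.058 + 0.038 = 0.196.
P(Demand=high) = 0.046 + 0.079 + 0.037 + 0.017 + 0.086 = 0.265.
P(Demand ∈ {low, high}) = 0.196 + 0.265 = 0.461; P(Day=Tue, Demand ∈ {low, high}) = 0.043 + 0.079 = 0.122.
P(Day=Tue | Demand ∈ {low, high}) = 0.122/0.461 = 0.2646.

0.2646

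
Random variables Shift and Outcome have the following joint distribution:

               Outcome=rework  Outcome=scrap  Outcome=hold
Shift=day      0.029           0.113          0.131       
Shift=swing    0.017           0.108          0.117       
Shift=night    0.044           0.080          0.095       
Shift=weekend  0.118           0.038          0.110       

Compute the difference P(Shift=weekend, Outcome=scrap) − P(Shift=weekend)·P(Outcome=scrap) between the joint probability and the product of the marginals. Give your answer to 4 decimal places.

P(Shift=weekend) = 0.118 + 0.038 + 0.110 = 0.266.
P(Outcome=scrap) = 0.113 + 0.108 + 0.080 + 0.038 = 0.339.
P(Shift=weekend, Outcome=scrap) − P(Shift=weekend)P(Outcome=scrap) = 0.038 − 0.266×0.339 = -0.0522.

-0.0522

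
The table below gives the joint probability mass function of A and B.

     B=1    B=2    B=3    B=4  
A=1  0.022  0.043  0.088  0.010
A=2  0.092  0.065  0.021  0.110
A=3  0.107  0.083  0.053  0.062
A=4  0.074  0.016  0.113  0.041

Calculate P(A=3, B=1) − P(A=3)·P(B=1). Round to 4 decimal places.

P(A=3) = 0.107 + 0.083 + 0.053 + 0.062 = 0.305.
P(B=1) = 0.022 + 0.092 + 0.107 + 0.074 = 0.295.
P(A=3, B=1) − P(A=3)P(B=1) = 0.107 − 0.305×0.295 = 0.0170.

0.0170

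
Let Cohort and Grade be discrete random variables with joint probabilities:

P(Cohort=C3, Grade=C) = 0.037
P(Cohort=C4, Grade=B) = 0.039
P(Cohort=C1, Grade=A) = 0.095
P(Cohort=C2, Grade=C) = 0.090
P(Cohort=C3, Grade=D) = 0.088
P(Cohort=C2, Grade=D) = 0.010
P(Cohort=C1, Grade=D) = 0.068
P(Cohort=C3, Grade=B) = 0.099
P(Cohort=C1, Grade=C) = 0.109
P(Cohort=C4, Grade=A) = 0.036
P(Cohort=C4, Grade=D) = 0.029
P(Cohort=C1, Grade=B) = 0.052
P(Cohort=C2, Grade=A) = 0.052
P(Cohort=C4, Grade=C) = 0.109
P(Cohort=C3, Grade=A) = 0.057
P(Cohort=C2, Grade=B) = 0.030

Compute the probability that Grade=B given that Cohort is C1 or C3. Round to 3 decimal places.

0.250

P(Cohort=C1) = 0.095 + 0.052 + 0.109 + 0.068 = 0.324.
P(Cohort=C3) = 0.057 + 0.099 + 0.037 + 0.088 = 0.281.
P(Cohort ∈ {C1, C3}) = 0.324 + 0.281 = 0.605; P(Grade=B, Cohort ∈ {C1, C3}) = 0.052 + 0.099 = 0.151.
P(Grade=B | Cohort ∈ {C1, C3}) = 0.151/0.605 = 0.250.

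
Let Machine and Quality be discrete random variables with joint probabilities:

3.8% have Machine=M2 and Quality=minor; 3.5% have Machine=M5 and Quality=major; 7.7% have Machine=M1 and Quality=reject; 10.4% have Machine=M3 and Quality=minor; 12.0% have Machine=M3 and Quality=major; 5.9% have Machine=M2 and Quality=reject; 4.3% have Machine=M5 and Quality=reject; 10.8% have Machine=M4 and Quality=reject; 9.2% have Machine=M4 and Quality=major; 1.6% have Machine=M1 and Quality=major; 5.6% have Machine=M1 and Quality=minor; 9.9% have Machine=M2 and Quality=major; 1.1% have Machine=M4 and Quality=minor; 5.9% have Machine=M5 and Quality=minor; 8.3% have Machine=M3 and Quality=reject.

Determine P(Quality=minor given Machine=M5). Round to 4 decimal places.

P(Machine=M5) = 0.059 + 0.035 + 0.043 = 0.137.
P(Quality=minor | Machine=M5) = 0.059/0.137 = 0.4307.

0.4307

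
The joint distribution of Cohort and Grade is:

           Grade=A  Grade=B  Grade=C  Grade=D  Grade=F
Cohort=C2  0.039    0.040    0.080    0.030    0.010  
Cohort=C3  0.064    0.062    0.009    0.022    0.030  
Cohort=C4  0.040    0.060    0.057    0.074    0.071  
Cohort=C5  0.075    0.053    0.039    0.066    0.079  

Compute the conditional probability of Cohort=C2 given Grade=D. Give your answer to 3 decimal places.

P(Grade=D) = 0.030 + 0.022 + 0.074 + 0.066 = 0.192.
P(Cohort=C2 | Grade=D) = 0.030/0.192 = 0.156.

0.156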